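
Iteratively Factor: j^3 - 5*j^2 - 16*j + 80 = (j - 4)*(j^2 - j - 20) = (j - 4)*(j + 4)*(j - 5)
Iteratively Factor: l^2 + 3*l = (l + 3)*(l)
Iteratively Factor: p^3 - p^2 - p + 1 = (p - 1)*(p^2 - 1) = (p - 1)*(p + 1)*(p - 1)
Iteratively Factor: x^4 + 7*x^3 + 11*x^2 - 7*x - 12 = (x + 3)*(x^3 + 4*x^2 - x - 4) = (x + 3)*(x + 4)*(x^2 - 1) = (x - 1)*(x + 3)*(x + 4)*(x + 1)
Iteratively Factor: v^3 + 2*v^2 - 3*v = (v + 3)*(v^2 - v) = (v - 1)*(v + 3)*(v)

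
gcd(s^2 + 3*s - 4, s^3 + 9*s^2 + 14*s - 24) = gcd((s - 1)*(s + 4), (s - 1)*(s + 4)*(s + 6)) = s^2 + 3*s - 4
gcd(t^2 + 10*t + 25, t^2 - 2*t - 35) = t + 5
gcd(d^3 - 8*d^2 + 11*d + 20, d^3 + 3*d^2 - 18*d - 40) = d - 4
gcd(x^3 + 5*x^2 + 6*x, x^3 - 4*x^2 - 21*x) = x^2 + 3*x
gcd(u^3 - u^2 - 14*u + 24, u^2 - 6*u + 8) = u - 2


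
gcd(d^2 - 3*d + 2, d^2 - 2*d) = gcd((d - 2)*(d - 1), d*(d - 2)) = d - 2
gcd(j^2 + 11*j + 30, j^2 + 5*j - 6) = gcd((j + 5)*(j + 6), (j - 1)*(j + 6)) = j + 6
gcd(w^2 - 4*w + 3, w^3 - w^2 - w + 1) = w - 1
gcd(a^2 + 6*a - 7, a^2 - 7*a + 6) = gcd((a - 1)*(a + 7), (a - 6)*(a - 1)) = a - 1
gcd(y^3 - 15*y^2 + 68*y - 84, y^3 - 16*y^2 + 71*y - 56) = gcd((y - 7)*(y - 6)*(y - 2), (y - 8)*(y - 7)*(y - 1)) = y - 7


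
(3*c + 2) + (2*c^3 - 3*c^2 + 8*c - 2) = 2*c^3 - 3*c^2 + 11*c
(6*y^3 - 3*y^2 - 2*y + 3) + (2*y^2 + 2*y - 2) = 6*y^3 - y^2 + 1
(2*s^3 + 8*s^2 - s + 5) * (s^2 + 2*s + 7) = 2*s^5 + 12*s^4 + 29*s^3 + 59*s^2 + 3*s + 35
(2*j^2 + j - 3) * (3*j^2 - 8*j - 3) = 6*j^4 - 13*j^3 - 23*j^2 + 21*j + 9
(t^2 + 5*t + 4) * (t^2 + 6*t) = t^4 + 11*t^3 + 34*t^2 + 24*t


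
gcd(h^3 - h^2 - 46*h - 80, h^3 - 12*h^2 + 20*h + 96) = h^2 - 6*h - 16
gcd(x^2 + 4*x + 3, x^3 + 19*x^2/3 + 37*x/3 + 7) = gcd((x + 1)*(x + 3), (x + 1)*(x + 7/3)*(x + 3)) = x^2 + 4*x + 3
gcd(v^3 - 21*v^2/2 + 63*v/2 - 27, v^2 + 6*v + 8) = 1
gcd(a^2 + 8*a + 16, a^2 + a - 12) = a + 4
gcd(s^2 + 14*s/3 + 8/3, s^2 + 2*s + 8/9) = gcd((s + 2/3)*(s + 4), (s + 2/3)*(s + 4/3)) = s + 2/3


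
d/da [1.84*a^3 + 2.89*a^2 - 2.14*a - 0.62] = 5.52*a^2 + 5.78*a - 2.14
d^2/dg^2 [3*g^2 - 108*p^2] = 6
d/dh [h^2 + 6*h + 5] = 2*h + 6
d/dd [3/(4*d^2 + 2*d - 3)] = 6*(-4*d - 1)/(4*d^2 + 2*d - 3)^2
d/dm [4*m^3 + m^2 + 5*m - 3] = 12*m^2 + 2*m + 5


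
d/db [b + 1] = 1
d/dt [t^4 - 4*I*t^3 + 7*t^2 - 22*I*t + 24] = 4*t^3 - 12*I*t^2 + 14*t - 22*I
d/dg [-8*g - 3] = -8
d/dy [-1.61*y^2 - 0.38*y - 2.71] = -3.22*y - 0.38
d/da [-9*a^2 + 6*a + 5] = 6 - 18*a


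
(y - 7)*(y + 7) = y^2 - 49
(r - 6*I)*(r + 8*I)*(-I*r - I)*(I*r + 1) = r^4 + r^3 + I*r^3 + 50*r^2 + I*r^2 + 50*r - 48*I*r - 48*I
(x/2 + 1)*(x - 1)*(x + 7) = x^3/2 + 4*x^2 + 5*x/2 - 7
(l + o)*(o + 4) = l*o + 4*l + o^2 + 4*o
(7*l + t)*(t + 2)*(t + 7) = 7*l*t^2 + 63*l*t + 98*l + t^3 + 9*t^2 + 14*t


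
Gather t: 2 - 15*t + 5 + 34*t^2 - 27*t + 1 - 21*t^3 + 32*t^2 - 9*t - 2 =-21*t^3 + 66*t^2 - 51*t + 6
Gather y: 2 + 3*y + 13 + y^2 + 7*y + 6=y^2 + 10*y + 21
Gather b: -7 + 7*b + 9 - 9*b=2 - 2*b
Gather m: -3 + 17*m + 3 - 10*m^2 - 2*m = -10*m^2 + 15*m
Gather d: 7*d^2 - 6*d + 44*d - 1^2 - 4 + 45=7*d^2 + 38*d + 40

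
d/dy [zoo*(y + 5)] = zoo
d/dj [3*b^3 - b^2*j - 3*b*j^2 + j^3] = -b^2 - 6*b*j + 3*j^2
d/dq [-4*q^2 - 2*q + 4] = -8*q - 2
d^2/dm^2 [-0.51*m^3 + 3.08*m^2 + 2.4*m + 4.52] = 6.16 - 3.06*m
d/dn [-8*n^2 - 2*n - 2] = -16*n - 2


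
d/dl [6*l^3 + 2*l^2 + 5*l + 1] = 18*l^2 + 4*l + 5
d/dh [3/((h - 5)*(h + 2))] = 3*(3 - 2*h)/(h^4 - 6*h^3 - 11*h^2 + 60*h + 100)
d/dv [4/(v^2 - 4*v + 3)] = 8*(2 - v)/(v^2 - 4*v + 3)^2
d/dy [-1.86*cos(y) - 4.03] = 1.86*sin(y)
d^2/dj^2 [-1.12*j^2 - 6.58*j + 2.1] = -2.24000000000000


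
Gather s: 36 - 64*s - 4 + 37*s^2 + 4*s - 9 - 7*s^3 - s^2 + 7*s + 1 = -7*s^3 + 36*s^2 - 53*s + 24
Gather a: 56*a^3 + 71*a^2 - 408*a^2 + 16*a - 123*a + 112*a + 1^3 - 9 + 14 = 56*a^3 - 337*a^2 + 5*a + 6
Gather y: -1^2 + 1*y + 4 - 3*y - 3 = -2*y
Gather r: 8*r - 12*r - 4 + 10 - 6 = -4*r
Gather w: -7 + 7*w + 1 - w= 6*w - 6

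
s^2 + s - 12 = (s - 3)*(s + 4)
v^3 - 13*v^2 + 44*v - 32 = (v - 8)*(v - 4)*(v - 1)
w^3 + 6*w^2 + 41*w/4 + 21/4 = (w + 1)*(w + 3/2)*(w + 7/2)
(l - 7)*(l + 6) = l^2 - l - 42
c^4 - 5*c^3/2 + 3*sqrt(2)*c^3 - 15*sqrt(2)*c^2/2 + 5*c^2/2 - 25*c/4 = c*(c - 5/2)*(c + sqrt(2)/2)*(c + 5*sqrt(2)/2)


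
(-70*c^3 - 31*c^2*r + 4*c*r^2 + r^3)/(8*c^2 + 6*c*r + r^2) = (-35*c^2 + 2*c*r + r^2)/(4*c + r)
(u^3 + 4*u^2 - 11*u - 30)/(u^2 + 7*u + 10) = u - 3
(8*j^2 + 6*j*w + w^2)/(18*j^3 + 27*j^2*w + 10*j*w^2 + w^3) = (8*j^2 + 6*j*w + w^2)/(18*j^3 + 27*j^2*w + 10*j*w^2 + w^3)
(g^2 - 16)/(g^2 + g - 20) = (g + 4)/(g + 5)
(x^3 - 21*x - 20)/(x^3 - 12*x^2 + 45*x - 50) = (x^2 + 5*x + 4)/(x^2 - 7*x + 10)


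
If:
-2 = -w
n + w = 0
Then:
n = -2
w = 2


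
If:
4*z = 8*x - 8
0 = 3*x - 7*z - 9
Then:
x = 5/11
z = -12/11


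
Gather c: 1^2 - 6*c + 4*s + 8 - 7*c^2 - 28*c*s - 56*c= -7*c^2 + c*(-28*s - 62) + 4*s + 9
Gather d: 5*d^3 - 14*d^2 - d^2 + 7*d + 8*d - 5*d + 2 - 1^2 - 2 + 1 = 5*d^3 - 15*d^2 + 10*d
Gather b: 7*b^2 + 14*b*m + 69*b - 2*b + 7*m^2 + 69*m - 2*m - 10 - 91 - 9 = 7*b^2 + b*(14*m + 67) + 7*m^2 + 67*m - 110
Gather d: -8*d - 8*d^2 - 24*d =-8*d^2 - 32*d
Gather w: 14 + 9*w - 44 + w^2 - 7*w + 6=w^2 + 2*w - 24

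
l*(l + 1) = l^2 + l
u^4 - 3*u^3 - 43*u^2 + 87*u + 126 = (u - 7)*(u - 3)*(u + 1)*(u + 6)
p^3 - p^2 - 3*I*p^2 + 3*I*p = p*(p - 1)*(p - 3*I)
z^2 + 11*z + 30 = (z + 5)*(z + 6)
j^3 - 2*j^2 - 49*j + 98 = (j - 7)*(j - 2)*(j + 7)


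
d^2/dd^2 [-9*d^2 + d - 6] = -18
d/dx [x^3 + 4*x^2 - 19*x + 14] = 3*x^2 + 8*x - 19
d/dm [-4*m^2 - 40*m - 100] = -8*m - 40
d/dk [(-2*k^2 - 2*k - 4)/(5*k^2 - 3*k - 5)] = 2*(8*k^2 + 30*k - 1)/(25*k^4 - 30*k^3 - 41*k^2 + 30*k + 25)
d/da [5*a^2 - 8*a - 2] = 10*a - 8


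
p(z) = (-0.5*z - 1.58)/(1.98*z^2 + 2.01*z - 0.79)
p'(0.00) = 5.72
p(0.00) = 2.00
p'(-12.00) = 0.00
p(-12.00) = 0.02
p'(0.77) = 2.41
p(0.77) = -1.02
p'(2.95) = 0.06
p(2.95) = -0.14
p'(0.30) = 71499.74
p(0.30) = 196.59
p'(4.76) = 0.02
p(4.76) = -0.07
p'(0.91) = 1.41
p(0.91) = -0.76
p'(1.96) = 0.17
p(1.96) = -0.24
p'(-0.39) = 0.79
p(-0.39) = 1.09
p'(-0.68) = -0.15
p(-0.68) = 1.00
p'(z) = (-3.96*z - 2.01)*(-0.5*z - 1.58)/(1.98*z^2 + 2.01*z - 0.79)^2 - 0.5/(1.98*z^2 + 2.01*z - 0.79) = (0.99*z^2 + 6.2568*z + 3.5708)/(3.9204*z^4 + 7.9596*z^3 + 0.911699999999999*z^2 - 3.1758*z + 0.6241)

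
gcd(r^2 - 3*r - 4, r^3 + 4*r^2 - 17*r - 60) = r - 4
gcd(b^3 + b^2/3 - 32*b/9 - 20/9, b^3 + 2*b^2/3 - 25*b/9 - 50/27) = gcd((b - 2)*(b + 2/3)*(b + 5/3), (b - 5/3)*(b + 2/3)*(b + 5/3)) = b^2 + 7*b/3 + 10/9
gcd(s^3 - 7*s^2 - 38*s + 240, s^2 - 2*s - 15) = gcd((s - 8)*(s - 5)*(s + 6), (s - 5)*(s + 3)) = s - 5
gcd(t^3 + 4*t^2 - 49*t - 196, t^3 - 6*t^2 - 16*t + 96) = t + 4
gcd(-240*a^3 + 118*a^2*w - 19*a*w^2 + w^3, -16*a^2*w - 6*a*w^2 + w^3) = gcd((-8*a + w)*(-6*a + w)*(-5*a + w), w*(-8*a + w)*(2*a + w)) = -8*a + w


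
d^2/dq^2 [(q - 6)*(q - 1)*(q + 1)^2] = 12*q^2 - 30*q - 14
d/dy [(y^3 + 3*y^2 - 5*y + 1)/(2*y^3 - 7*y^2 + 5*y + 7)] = (-13*y^4 + 30*y^3 - 5*y^2 + 56*y - 40)/(4*y^6 - 28*y^5 + 69*y^4 - 42*y^3 - 73*y^2 + 70*y + 49)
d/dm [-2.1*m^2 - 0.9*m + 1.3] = -4.2*m - 0.9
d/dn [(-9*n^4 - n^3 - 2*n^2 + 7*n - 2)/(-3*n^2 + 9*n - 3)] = (18*n^5 - 80*n^4 + 30*n^3 + 4*n^2 - 1)/(3*(n^4 - 6*n^3 + 11*n^2 - 6*n + 1))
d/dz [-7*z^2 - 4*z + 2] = -14*z - 4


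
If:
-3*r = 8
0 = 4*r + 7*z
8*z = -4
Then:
No Solution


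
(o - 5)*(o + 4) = o^2 - o - 20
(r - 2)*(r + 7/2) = r^2 + 3*r/2 - 7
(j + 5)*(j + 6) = j^2 + 11*j + 30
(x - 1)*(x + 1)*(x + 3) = x^3 + 3*x^2 - x - 3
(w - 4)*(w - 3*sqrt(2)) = w^2 - 3*sqrt(2)*w - 4*w + 12*sqrt(2)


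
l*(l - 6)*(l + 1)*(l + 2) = l^4 - 3*l^3 - 16*l^2 - 12*l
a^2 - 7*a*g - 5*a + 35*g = (a - 5)*(a - 7*g)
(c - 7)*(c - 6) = c^2 - 13*c + 42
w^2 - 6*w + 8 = (w - 4)*(w - 2)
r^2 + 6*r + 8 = (r + 2)*(r + 4)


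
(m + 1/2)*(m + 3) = m^2 + 7*m/2 + 3/2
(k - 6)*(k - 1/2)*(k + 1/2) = k^3 - 6*k^2 - k/4 + 3/2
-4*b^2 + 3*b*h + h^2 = (-b + h)*(4*b + h)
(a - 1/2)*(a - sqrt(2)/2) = a^2 - sqrt(2)*a/2 - a/2 + sqrt(2)/4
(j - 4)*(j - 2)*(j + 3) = j^3 - 3*j^2 - 10*j + 24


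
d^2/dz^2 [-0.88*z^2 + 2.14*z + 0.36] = -1.76000000000000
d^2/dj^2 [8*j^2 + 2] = 16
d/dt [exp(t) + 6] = exp(t)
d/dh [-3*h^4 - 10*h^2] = -12*h^3 - 20*h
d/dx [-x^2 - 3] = -2*x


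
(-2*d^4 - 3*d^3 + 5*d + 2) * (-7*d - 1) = 14*d^5 + 23*d^4 + 3*d^3 - 35*d^2 - 19*d - 2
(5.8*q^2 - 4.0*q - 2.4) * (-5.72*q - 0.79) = -33.176*q^3 + 18.298*q^2 + 16.888*q + 1.896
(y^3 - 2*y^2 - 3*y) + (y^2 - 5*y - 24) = y^3 - y^2 - 8*y - 24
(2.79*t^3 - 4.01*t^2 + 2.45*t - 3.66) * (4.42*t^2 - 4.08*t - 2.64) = 12.3318*t^5 - 29.1074*t^4 + 19.8242*t^3 - 15.5868*t^2 + 8.4648*t + 9.6624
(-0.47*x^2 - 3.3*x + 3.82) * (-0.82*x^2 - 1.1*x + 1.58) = 0.3854*x^4 + 3.223*x^3 - 0.245*x^2 - 9.416*x + 6.0356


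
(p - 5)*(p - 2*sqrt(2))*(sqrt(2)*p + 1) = sqrt(2)*p^3 - 5*sqrt(2)*p^2 - 3*p^2 - 2*sqrt(2)*p + 15*p + 10*sqrt(2)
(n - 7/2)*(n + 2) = n^2 - 3*n/2 - 7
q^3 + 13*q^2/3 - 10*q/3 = q*(q - 2/3)*(q + 5)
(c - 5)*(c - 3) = c^2 - 8*c + 15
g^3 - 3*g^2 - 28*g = g*(g - 7)*(g + 4)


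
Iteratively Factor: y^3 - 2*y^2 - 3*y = (y - 3)*(y^2 + y) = (y - 3)*(y + 1)*(y)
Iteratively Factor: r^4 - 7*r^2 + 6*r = (r - 2)*(r^3 + 2*r^2 - 3*r) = (r - 2)*(r + 3)*(r^2 - r) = (r - 2)*(r - 1)*(r + 3)*(r)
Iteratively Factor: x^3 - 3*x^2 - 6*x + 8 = (x - 4)*(x^2 + x - 2) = (x - 4)*(x + 2)*(x - 1)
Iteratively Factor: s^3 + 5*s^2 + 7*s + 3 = (s + 3)*(s^2 + 2*s + 1) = (s + 1)*(s + 3)*(s + 1)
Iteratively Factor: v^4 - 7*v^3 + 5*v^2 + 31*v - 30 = (v - 1)*(v^3 - 6*v^2 - v + 30) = (v - 1)*(v + 2)*(v^2 - 8*v + 15) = (v - 3)*(v - 1)*(v + 2)*(v - 5)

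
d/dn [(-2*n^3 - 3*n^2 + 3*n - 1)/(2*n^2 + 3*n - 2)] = (-4*n^4 - 12*n^3 - 3*n^2 + 16*n - 3)/(4*n^4 + 12*n^3 + n^2 - 12*n + 4)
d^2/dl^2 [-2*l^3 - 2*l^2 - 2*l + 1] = -12*l - 4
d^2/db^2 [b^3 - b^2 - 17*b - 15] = 6*b - 2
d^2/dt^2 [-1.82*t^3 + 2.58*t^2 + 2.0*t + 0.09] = 5.16 - 10.92*t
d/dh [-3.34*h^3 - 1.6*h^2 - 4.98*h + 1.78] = -10.02*h^2 - 3.2*h - 4.98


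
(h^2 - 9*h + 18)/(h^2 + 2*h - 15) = (h - 6)/(h + 5)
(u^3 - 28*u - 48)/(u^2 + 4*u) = u - 4 - 12/u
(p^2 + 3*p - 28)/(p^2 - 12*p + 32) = (p + 7)/(p - 8)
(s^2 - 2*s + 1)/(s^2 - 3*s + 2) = (s - 1)/(s - 2)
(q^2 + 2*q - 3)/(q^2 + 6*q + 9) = (q - 1)/(q + 3)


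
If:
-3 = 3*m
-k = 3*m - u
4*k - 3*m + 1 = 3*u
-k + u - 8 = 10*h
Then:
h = -11/10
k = -13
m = -1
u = -16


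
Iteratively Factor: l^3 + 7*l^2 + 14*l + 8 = (l + 1)*(l^2 + 6*l + 8) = (l + 1)*(l + 2)*(l + 4)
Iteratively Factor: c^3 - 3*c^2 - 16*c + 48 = (c - 4)*(c^2 + c - 12) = (c - 4)*(c - 3)*(c + 4)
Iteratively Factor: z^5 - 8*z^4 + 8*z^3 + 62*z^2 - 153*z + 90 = (z + 3)*(z^4 - 11*z^3 + 41*z^2 - 61*z + 30) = (z - 3)*(z + 3)*(z^3 - 8*z^2 + 17*z - 10) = (z - 5)*(z - 3)*(z + 3)*(z^2 - 3*z + 2) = (z - 5)*(z - 3)*(z - 1)*(z + 3)*(z - 2)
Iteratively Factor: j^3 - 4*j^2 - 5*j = (j - 5)*(j^2 + j) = j*(j - 5)*(j + 1)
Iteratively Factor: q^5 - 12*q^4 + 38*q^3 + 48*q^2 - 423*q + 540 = (q - 5)*(q^4 - 7*q^3 + 3*q^2 + 63*q - 108) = (q - 5)*(q - 3)*(q^3 - 4*q^2 - 9*q + 36) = (q - 5)*(q - 4)*(q - 3)*(q^2 - 9) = (q - 5)*(q - 4)*(q - 3)^2*(q + 3)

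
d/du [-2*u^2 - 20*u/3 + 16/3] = -4*u - 20/3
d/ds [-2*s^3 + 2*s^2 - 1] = 2*s*(2 - 3*s)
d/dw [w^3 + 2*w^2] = w*(3*w + 4)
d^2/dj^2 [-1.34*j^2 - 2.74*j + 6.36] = -2.68000000000000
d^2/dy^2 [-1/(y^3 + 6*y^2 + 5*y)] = 2*(3*y*(y + 2)*(y^2 + 6*y + 5) - (3*y^2 + 12*y + 5)^2)/(y^3*(y^2 + 6*y + 5)^3)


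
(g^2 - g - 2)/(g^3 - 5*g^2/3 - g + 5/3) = 3*(g - 2)/(3*g^2 - 8*g + 5)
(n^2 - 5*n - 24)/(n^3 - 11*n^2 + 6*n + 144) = 1/(n - 6)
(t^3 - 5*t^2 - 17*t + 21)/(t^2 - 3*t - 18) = (t^2 - 8*t + 7)/(t - 6)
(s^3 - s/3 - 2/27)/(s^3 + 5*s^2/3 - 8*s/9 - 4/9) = (s + 1/3)/(s + 2)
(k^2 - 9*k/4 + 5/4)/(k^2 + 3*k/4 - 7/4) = (4*k - 5)/(4*k + 7)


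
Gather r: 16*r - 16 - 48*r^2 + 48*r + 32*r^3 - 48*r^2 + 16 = 32*r^3 - 96*r^2 + 64*r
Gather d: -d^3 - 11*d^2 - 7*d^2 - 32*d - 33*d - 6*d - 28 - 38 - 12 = -d^3 - 18*d^2 - 71*d - 78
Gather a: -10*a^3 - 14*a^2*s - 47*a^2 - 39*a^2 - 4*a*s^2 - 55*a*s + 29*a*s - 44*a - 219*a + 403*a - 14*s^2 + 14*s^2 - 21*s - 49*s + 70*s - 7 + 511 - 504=-10*a^3 + a^2*(-14*s - 86) + a*(-4*s^2 - 26*s + 140)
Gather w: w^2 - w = w^2 - w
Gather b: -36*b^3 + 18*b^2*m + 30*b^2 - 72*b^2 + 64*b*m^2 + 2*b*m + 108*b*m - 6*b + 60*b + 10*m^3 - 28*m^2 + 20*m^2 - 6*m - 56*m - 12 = -36*b^3 + b^2*(18*m - 42) + b*(64*m^2 + 110*m + 54) + 10*m^3 - 8*m^2 - 62*m - 12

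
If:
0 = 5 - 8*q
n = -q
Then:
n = -5/8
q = 5/8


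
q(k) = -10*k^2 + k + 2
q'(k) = 1 - 20*k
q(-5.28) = -282.06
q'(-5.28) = 106.60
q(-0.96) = -8.18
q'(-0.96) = 20.20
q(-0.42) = -0.18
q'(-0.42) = 9.40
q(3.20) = -97.20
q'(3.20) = -63.00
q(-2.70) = -73.60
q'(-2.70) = 55.00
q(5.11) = -254.01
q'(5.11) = -101.20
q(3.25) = -100.38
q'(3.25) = -64.00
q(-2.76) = -76.94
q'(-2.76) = 56.20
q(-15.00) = -2263.00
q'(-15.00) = 301.00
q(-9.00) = -817.00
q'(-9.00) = 181.00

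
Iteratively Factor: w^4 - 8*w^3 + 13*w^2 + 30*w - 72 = (w - 4)*(w^3 - 4*w^2 - 3*w + 18) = (w - 4)*(w - 3)*(w^2 - w - 6) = (w - 4)*(w - 3)^2*(w + 2)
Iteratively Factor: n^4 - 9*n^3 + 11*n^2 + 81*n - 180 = (n - 5)*(n^3 - 4*n^2 - 9*n + 36) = (n - 5)*(n - 4)*(n^2 - 9) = (n - 5)*(n - 4)*(n + 3)*(n - 3)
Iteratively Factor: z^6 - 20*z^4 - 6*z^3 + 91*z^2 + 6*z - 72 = (z - 1)*(z^5 + z^4 - 19*z^3 - 25*z^2 + 66*z + 72) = (z - 2)*(z - 1)*(z^4 + 3*z^3 - 13*z^2 - 51*z - 36) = (z - 2)*(z - 1)*(z + 3)*(z^3 - 13*z - 12) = (z - 2)*(z - 1)*(z + 1)*(z + 3)*(z^2 - z - 12) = (z - 2)*(z - 1)*(z + 1)*(z + 3)^2*(z - 4)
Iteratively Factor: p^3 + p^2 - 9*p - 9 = (p - 3)*(p^2 + 4*p + 3) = (p - 3)*(p + 1)*(p + 3)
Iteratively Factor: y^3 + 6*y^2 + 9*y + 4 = (y + 1)*(y^2 + 5*y + 4) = (y + 1)^2*(y + 4)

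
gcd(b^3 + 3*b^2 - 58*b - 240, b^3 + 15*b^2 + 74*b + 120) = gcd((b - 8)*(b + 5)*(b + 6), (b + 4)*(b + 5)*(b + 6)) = b^2 + 11*b + 30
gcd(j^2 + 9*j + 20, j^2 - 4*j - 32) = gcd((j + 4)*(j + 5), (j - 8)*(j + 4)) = j + 4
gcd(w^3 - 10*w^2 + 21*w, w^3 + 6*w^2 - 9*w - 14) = 1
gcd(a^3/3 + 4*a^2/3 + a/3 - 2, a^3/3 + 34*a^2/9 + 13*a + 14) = a + 3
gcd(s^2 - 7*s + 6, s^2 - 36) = s - 6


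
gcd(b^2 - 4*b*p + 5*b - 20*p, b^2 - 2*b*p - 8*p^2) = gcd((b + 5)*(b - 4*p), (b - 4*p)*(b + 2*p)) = -b + 4*p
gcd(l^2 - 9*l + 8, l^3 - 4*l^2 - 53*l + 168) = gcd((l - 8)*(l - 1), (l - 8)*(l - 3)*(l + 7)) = l - 8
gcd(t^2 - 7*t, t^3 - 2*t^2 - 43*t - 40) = 1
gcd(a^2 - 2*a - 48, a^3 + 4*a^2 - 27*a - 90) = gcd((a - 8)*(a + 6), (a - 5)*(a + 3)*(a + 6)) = a + 6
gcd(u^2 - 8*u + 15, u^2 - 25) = u - 5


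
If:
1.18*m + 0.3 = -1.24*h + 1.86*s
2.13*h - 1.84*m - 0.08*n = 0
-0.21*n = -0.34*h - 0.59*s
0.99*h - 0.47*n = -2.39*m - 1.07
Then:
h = -1.04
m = -0.99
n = -4.94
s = -1.16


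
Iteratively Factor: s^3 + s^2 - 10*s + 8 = (s - 1)*(s^2 + 2*s - 8) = (s - 1)*(s + 4)*(s - 2)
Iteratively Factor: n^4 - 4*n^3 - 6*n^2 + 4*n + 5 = (n + 1)*(n^3 - 5*n^2 - n + 5) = (n - 5)*(n + 1)*(n^2 - 1) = (n - 5)*(n + 1)^2*(n - 1)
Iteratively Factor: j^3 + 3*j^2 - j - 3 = (j + 3)*(j^2 - 1) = (j + 1)*(j + 3)*(j - 1)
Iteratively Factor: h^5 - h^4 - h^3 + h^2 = (h + 1)*(h^4 - 2*h^3 + h^2) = (h - 1)*(h + 1)*(h^3 - h^2) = h*(h - 1)*(h + 1)*(h^2 - h) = h*(h - 1)^2*(h + 1)*(h)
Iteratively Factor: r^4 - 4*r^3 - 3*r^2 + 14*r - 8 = (r + 2)*(r^3 - 6*r^2 + 9*r - 4) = (r - 1)*(r + 2)*(r^2 - 5*r + 4) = (r - 4)*(r - 1)*(r + 2)*(r - 1)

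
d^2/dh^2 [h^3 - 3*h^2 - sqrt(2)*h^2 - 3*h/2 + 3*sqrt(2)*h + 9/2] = 6*h - 6 - 2*sqrt(2)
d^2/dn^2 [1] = 0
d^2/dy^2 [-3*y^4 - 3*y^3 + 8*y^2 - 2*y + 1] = -36*y^2 - 18*y + 16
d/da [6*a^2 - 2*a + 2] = 12*a - 2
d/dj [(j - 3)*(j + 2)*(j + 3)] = 3*j^2 + 4*j - 9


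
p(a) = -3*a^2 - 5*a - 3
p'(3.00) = -23.00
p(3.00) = -45.00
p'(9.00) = -59.00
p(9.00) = -291.00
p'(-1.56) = 4.36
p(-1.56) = -2.50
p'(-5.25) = 26.50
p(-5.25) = -59.44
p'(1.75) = -15.50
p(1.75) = -20.94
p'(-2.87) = 12.22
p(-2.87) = -13.36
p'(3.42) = -25.52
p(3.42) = -55.19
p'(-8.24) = 44.44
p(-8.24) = -165.49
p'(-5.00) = 25.00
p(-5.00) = -53.00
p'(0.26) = -6.56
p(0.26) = -4.50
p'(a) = -6*a - 5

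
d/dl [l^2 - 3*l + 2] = 2*l - 3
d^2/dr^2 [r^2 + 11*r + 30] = 2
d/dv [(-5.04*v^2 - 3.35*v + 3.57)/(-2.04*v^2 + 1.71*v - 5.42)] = (-15.4524*v^2 + 69.1992*v + 12.0523)/(4.1616*v^4 - 6.9768*v^3 + 25.0377*v^2 - 18.5364*v + 29.3764)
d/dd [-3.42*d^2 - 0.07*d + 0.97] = -6.84*d - 0.07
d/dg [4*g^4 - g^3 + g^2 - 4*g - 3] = 16*g^3 - 3*g^2 + 2*g - 4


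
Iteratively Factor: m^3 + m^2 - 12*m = (m - 3)*(m^2 + 4*m) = m*(m - 3)*(m + 4)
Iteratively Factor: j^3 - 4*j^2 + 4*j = (j - 2)*(j^2 - 2*j) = j*(j - 2)*(j - 2)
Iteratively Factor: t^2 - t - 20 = (t + 4)*(t - 5)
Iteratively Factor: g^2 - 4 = (g - 2)*(g + 2)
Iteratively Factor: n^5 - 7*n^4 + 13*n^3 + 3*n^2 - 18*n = (n - 3)*(n^4 - 4*n^3 + n^2 + 6*n) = (n - 3)^2*(n^3 - n^2 - 2*n) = n*(n - 3)^2*(n^2 - n - 2) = n*(n - 3)^2*(n + 1)*(n - 2)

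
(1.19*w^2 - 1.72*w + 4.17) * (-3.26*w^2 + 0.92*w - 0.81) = -3.8794*w^4 + 6.702*w^3 - 16.1405*w^2 + 5.2296*w - 3.3777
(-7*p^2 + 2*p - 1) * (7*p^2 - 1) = -49*p^4 + 14*p^3 - 2*p + 1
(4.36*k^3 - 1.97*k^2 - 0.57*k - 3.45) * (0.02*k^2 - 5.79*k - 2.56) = 0.0872*k^5 - 25.2838*k^4 + 0.233299999999998*k^3 + 8.2745*k^2 + 21.4347*k + 8.832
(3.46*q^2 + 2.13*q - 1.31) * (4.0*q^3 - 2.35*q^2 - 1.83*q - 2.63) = 13.84*q^5 + 0.388999999999999*q^4 - 16.5773*q^3 - 9.9192*q^2 - 3.2046*q + 3.4453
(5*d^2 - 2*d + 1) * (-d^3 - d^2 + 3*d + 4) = -5*d^5 - 3*d^4 + 16*d^3 + 13*d^2 - 5*d + 4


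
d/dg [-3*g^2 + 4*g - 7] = 4 - 6*g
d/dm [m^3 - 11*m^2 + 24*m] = 3*m^2 - 22*m + 24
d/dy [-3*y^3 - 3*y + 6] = -9*y^2 - 3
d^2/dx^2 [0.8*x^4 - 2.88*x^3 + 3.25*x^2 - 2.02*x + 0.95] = 9.6*x^2 - 17.28*x + 6.5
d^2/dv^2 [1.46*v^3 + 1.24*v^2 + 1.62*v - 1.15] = 8.76*v + 2.48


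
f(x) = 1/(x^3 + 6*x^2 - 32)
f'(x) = (-3*x^2 - 12*x)/(x^3 + 6*x^2 - 32)^2 = 3*x*(-x - 4)/(x^3 + 6*x^2 - 32)^2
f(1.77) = -0.13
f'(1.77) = -0.52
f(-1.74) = -0.05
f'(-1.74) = 0.03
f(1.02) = -0.04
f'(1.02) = -0.03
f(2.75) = 0.03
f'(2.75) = -0.05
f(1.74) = -0.12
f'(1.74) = -0.41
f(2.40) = 0.06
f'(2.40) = -0.17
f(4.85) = 0.00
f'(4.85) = -0.00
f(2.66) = 0.03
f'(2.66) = -0.06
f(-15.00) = 0.00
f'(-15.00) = 0.00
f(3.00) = 0.02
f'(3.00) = -0.03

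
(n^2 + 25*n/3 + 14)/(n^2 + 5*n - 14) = (n^2 + 25*n/3 + 14)/(n^2 + 5*n - 14)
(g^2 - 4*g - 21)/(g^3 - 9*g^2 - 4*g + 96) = (g - 7)/(g^2 - 12*g + 32)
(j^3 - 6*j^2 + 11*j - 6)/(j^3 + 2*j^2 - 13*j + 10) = (j - 3)/(j + 5)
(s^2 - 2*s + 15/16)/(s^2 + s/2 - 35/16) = (4*s - 3)/(4*s + 7)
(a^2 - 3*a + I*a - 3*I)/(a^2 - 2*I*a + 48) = (a^2 + a*(-3 + I) - 3*I)/(a^2 - 2*I*a + 48)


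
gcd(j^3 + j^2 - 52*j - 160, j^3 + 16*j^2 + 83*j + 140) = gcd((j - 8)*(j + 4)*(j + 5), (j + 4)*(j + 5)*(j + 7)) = j^2 + 9*j + 20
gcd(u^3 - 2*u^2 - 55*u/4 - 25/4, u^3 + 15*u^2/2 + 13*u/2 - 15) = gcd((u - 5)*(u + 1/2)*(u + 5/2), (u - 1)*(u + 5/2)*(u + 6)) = u + 5/2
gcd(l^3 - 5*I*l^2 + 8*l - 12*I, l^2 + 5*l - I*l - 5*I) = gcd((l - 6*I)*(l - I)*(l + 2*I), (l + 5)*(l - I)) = l - I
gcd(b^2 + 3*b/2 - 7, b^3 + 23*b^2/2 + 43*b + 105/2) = b + 7/2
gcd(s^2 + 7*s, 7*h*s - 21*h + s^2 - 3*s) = 1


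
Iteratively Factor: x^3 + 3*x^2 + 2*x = (x + 1)*(x^2 + 2*x) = (x + 1)*(x + 2)*(x)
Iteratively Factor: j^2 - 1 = (j + 1)*(j - 1)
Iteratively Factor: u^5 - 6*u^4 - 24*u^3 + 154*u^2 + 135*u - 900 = (u - 5)*(u^4 - u^3 - 29*u^2 + 9*u + 180) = (u - 5)*(u + 4)*(u^3 - 5*u^2 - 9*u + 45) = (u - 5)^2*(u + 4)*(u^2 - 9) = (u - 5)^2*(u - 3)*(u + 4)*(u + 3)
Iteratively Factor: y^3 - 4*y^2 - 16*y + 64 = (y - 4)*(y^2 - 16) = (y - 4)^2*(y + 4)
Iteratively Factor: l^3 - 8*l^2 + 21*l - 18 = (l - 3)*(l^2 - 5*l + 6) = (l - 3)^2*(l - 2)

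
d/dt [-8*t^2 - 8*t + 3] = -16*t - 8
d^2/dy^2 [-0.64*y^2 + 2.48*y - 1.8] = -1.28000000000000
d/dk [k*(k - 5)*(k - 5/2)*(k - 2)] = 4*k^3 - 57*k^2/2 + 55*k - 25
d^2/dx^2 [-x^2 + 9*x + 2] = -2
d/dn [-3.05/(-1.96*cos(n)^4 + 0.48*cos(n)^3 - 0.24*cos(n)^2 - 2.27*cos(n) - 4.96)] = (23.912*cos(n)^3 - 4.392*cos(n)^2 + 1.464*cos(n) + 6.9235)*sin(n)/(1.96*cos(n)^4 - 0.48*cos(n)^3 + 0.24*cos(n)^2 + 2.27*cos(n) + 4.96)^2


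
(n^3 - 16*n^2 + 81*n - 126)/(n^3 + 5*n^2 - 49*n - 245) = (n^2 - 9*n + 18)/(n^2 + 12*n + 35)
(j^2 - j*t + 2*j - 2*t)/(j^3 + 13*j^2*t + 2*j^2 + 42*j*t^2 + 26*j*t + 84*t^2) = (j - t)/(j^2 + 13*j*t + 42*t^2)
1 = 1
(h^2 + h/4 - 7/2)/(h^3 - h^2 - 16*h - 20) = (h - 7/4)/(h^2 - 3*h - 10)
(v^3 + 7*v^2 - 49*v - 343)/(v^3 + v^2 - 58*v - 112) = (v^2 - 49)/(v^2 - 6*v - 16)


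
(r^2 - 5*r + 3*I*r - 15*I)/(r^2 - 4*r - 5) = (r + 3*I)/(r + 1)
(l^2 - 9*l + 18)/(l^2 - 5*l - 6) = (l - 3)/(l + 1)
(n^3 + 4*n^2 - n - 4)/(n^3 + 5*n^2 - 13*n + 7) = (n^2 + 5*n + 4)/(n^2 + 6*n - 7)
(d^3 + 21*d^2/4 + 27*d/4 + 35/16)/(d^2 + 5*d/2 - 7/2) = (8*d^2 + 14*d + 5)/(8*(d - 1))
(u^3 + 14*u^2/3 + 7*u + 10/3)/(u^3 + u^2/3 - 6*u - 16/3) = (3*u + 5)/(3*u - 8)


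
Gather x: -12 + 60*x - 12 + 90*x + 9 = 150*x - 15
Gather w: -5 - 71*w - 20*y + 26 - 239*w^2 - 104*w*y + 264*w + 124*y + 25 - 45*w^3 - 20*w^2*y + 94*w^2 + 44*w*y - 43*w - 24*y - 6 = -45*w^3 + w^2*(-20*y - 145) + w*(150 - 60*y) + 80*y + 40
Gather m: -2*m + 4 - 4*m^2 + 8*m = -4*m^2 + 6*m + 4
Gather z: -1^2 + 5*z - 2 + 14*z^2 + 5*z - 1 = 14*z^2 + 10*z - 4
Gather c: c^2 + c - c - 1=c^2 - 1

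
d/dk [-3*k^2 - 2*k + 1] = -6*k - 2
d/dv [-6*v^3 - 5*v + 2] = -18*v^2 - 5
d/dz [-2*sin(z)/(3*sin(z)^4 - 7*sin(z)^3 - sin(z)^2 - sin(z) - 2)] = 2*(9*sin(z)^4 - 14*sin(z)^3 - sin(z)^2 + 2)*cos(z)/(-3*sin(z)^4 + 7*sin(z)^3 + sin(z)^2 + sin(z) + 2)^2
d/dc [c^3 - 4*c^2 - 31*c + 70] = 3*c^2 - 8*c - 31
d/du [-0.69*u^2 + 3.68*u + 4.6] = 3.68 - 1.38*u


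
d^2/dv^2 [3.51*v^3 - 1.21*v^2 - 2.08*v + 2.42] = 21.06*v - 2.42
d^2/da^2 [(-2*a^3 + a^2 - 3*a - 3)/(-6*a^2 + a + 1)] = 2*(116*a^3 + 312*a^2 + 6*a + 17)/(216*a^6 - 108*a^5 - 90*a^4 + 35*a^3 + 15*a^2 - 3*a - 1)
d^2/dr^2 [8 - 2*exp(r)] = -2*exp(r)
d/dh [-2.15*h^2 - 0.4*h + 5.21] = -4.3*h - 0.4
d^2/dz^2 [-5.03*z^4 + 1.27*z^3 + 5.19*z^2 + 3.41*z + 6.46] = -60.36*z^2 + 7.62*z + 10.38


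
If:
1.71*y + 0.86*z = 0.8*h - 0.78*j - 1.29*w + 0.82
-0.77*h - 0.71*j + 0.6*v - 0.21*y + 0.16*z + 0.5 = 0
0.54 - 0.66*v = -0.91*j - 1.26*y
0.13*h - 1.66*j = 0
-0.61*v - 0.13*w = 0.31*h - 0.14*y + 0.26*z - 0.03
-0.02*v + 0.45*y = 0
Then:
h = 0.41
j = 0.03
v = 0.94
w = 3.80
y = 0.04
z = -4.47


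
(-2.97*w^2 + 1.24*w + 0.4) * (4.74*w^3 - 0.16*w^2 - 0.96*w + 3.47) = -14.0778*w^5 + 6.3528*w^4 + 4.5488*w^3 - 11.5603*w^2 + 3.9188*w + 1.388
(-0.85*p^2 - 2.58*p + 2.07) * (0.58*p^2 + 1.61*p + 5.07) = -0.493*p^4 - 2.8649*p^3 - 7.2627*p^2 - 9.7479*p + 10.4949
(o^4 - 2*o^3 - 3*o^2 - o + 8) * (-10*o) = -10*o^5 + 20*o^4 + 30*o^3 + 10*o^2 - 80*o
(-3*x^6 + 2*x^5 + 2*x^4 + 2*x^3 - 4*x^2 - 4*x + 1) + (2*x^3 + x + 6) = -3*x^6 + 2*x^5 + 2*x^4 + 4*x^3 - 4*x^2 - 3*x + 7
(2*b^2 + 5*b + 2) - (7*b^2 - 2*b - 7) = -5*b^2 + 7*b + 9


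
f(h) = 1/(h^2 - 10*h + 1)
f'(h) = (10 - 2*h)/(h^2 - 10*h + 1)^2 = 2*(5 - h)/(h^2 - 10*h + 1)^2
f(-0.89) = 0.09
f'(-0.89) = 0.10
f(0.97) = -0.13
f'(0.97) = 0.13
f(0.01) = 1.11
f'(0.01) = 12.32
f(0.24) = -0.74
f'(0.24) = 5.28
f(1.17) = -0.11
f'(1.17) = 0.09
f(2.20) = -0.06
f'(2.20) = 0.02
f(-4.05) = 0.02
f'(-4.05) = 0.01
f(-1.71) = 0.05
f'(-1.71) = 0.03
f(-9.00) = 0.01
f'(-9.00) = 0.00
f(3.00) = -0.05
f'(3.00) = 0.01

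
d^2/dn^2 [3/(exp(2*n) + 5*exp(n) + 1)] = 3*(2*(2*exp(n) + 5)^2*exp(n) - (4*exp(n) + 5)*(exp(2*n) + 5*exp(n) + 1))*exp(n)/(exp(2*n) + 5*exp(n) + 1)^3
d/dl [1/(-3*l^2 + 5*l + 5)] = (6*l - 5)/(-3*l^2 + 5*l + 5)^2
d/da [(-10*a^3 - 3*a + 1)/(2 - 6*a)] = a^2*(30*a - 15)/(9*a^2 - 6*a + 1)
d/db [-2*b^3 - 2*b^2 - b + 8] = -6*b^2 - 4*b - 1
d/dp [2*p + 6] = 2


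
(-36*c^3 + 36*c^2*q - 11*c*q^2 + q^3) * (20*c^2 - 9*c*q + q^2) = -720*c^5 + 1044*c^4*q - 580*c^3*q^2 + 155*c^2*q^3 - 20*c*q^4 + q^5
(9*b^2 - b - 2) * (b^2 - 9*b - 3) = 9*b^4 - 82*b^3 - 20*b^2 + 21*b + 6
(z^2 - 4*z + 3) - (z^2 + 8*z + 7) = -12*z - 4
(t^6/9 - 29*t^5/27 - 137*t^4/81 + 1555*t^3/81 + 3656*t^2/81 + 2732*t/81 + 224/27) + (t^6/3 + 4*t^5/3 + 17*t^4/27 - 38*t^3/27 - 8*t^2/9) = 4*t^6/9 + 7*t^5/27 - 86*t^4/81 + 1441*t^3/81 + 3584*t^2/81 + 2732*t/81 + 224/27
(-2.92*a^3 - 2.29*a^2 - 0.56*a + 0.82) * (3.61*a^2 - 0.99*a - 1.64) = -10.5412*a^5 - 5.3761*a^4 + 5.0343*a^3 + 7.2702*a^2 + 0.1066*a - 1.3448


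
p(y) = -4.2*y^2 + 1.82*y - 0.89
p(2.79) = -28.51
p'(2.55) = -19.60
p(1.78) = -10.96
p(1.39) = -6.48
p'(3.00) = -23.38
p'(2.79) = -21.62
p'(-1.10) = 11.06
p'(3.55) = -28.00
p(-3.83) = -69.47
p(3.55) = -47.36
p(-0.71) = -4.30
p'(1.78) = -13.13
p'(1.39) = -9.86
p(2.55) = -23.56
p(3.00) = -33.23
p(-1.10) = -7.97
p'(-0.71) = 7.78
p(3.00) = -33.23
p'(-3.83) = 33.99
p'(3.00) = -23.38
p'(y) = 1.82 - 8.4*y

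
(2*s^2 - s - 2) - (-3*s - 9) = 2*s^2 + 2*s + 7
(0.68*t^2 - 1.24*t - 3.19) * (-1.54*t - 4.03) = -1.0472*t^3 - 0.8308*t^2 + 9.9098*t + 12.8557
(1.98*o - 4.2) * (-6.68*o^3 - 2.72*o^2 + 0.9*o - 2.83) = -13.2264*o^4 + 22.6704*o^3 + 13.206*o^2 - 9.3834*o + 11.886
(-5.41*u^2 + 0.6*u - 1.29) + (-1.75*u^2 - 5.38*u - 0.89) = -7.16*u^2 - 4.78*u - 2.18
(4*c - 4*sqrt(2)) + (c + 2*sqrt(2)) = 5*c - 2*sqrt(2)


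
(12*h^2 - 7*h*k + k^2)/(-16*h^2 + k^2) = (-3*h + k)/(4*h + k)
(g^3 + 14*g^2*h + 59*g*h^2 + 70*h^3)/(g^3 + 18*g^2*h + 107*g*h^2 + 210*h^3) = (g + 2*h)/(g + 6*h)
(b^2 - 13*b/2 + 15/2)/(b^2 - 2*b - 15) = (b - 3/2)/(b + 3)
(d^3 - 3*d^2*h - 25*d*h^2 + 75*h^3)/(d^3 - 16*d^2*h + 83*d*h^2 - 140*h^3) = (d^2 + 2*d*h - 15*h^2)/(d^2 - 11*d*h + 28*h^2)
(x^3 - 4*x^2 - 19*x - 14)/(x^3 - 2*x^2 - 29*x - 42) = (x + 1)/(x + 3)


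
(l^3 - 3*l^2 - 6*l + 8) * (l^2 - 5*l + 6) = l^5 - 8*l^4 + 15*l^3 + 20*l^2 - 76*l + 48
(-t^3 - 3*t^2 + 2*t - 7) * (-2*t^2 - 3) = 2*t^5 + 6*t^4 - t^3 + 23*t^2 - 6*t + 21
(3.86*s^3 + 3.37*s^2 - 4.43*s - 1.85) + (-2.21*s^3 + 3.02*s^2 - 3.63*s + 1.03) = 1.65*s^3 + 6.39*s^2 - 8.06*s - 0.82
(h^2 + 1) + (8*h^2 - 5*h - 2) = 9*h^2 - 5*h - 1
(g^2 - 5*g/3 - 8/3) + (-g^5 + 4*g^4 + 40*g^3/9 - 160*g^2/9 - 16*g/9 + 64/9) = -g^5 + 4*g^4 + 40*g^3/9 - 151*g^2/9 - 31*g/9 + 40/9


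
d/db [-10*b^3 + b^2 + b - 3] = -30*b^2 + 2*b + 1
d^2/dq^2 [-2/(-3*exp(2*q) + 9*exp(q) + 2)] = 6*((3 - 4*exp(q))*(-3*exp(2*q) + 9*exp(q) + 2) - 6*(2*exp(q) - 3)^2*exp(q))*exp(q)/(-3*exp(2*q) + 9*exp(q) + 2)^3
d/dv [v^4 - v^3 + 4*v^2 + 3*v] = 4*v^3 - 3*v^2 + 8*v + 3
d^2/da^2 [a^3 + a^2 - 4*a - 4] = 6*a + 2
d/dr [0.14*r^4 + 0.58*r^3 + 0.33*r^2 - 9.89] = r*(0.56*r^2 + 1.74*r + 0.66)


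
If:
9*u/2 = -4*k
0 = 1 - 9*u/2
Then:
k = -1/4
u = 2/9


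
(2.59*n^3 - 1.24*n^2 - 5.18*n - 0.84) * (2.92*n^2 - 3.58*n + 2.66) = 7.5628*n^5 - 12.893*n^4 - 3.797*n^3 + 12.7932*n^2 - 10.7716*n - 2.2344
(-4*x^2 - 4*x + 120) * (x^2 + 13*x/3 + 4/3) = -4*x^4 - 64*x^3/3 + 292*x^2/3 + 1544*x/3 + 160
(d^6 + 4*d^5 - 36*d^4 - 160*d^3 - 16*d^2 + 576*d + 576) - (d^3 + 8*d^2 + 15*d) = d^6 + 4*d^5 - 36*d^4 - 161*d^3 - 24*d^2 + 561*d + 576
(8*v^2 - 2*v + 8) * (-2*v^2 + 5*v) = -16*v^4 + 44*v^3 - 26*v^2 + 40*v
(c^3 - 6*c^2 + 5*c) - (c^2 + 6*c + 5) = c^3 - 7*c^2 - c - 5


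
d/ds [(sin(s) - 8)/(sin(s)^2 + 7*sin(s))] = (-cos(s) + 16/tan(s) + 56*cos(s)/sin(s)^2)/(sin(s) + 7)^2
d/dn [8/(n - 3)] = -8/(n - 3)^2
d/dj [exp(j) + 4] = exp(j)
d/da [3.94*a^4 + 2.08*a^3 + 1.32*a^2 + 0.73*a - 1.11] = 15.76*a^3 + 6.24*a^2 + 2.64*a + 0.73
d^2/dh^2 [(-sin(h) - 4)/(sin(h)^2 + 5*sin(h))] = (sin(h)^2 + 11*sin(h) + 58 + 76/sin(h) - 120/sin(h)^2 - 200/sin(h)^3)/(sin(h) + 5)^3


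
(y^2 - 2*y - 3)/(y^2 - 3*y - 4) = (y - 3)/(y - 4)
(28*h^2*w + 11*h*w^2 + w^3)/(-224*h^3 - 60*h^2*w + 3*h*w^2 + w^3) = w/(-8*h + w)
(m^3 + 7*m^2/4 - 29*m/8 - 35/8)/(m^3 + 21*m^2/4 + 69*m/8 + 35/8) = (4*m - 7)/(4*m + 7)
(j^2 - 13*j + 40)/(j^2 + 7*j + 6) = (j^2 - 13*j + 40)/(j^2 + 7*j + 6)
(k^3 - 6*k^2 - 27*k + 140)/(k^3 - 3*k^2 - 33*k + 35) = (k - 4)/(k - 1)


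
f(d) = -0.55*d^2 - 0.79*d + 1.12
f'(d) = -1.1*d - 0.79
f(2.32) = -3.67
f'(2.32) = -3.34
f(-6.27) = -15.55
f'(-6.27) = 6.11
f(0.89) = -0.02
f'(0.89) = -1.77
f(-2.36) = -0.08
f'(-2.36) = 1.81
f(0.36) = 0.76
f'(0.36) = -1.19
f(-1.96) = 0.56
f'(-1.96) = 1.37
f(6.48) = -27.09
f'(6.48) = -7.92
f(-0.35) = 1.33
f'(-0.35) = -0.40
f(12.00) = -87.56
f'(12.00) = -13.99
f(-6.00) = -13.94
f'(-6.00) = 5.81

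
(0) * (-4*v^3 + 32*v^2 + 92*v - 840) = 0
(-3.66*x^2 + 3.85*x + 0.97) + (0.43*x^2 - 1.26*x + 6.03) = -3.23*x^2 + 2.59*x + 7.0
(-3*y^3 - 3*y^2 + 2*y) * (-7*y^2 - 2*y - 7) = 21*y^5 + 27*y^4 + 13*y^3 + 17*y^2 - 14*y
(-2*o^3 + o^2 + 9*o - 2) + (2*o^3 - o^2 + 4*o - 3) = 13*o - 5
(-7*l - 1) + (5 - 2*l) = 4 - 9*l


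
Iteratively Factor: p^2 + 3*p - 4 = (p + 4)*(p - 1)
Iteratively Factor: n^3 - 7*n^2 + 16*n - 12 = (n - 2)*(n^2 - 5*n + 6) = (n - 2)^2*(n - 3)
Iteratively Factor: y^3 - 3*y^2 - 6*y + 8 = (y + 2)*(y^2 - 5*y + 4) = (y - 4)*(y + 2)*(y - 1)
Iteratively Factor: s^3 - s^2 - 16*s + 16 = (s + 4)*(s^2 - 5*s + 4) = (s - 4)*(s + 4)*(s - 1)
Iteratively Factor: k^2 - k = (k - 1)*(k)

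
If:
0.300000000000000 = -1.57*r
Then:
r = -0.19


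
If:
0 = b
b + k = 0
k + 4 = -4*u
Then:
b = 0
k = 0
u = -1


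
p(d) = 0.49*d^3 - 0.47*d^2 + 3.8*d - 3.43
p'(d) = 1.47*d^2 - 0.94*d + 3.8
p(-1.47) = -11.59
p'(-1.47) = 8.36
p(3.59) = 26.83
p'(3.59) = 19.37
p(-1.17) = -9.30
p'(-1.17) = 6.91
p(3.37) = 22.79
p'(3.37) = 17.33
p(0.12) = -2.98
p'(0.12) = 3.71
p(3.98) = 35.14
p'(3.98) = 23.34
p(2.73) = 13.41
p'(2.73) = 12.19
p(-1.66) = -13.27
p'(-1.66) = 9.41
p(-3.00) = -32.29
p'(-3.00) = 19.85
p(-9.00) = -432.91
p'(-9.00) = 131.33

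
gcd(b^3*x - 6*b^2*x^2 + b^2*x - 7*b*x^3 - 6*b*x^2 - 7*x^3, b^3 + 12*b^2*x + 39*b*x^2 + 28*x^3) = b + x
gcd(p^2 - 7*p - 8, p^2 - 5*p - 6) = p + 1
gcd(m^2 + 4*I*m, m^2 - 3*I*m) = m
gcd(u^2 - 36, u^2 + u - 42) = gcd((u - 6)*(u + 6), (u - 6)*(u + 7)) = u - 6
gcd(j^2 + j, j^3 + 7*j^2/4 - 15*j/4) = j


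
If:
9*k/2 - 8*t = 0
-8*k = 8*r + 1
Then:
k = 16*t/9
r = -16*t/9 - 1/8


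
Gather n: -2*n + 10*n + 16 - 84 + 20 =8*n - 48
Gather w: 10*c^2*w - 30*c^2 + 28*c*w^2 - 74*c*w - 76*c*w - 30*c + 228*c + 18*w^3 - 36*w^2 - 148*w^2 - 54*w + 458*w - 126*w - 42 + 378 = -30*c^2 + 198*c + 18*w^3 + w^2*(28*c - 184) + w*(10*c^2 - 150*c + 278) + 336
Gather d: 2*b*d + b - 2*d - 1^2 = b + d*(2*b - 2) - 1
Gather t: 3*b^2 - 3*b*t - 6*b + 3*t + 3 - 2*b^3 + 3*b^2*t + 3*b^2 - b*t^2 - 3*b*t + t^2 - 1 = -2*b^3 + 6*b^2 - 6*b + t^2*(1 - b) + t*(3*b^2 - 6*b + 3) + 2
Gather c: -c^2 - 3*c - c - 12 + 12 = -c^2 - 4*c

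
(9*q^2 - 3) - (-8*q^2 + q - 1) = 17*q^2 - q - 2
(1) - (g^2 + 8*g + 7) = -g^2 - 8*g - 6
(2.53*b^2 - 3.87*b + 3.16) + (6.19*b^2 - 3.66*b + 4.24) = 8.72*b^2 - 7.53*b + 7.4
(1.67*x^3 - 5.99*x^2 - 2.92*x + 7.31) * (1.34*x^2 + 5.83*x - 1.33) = 2.2378*x^5 + 1.7095*x^4 - 41.0556*x^3 + 0.738500000000002*x^2 + 46.5009*x - 9.7223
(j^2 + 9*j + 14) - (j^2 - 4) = 9*j + 18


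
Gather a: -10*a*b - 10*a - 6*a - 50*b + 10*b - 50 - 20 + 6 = a*(-10*b - 16) - 40*b - 64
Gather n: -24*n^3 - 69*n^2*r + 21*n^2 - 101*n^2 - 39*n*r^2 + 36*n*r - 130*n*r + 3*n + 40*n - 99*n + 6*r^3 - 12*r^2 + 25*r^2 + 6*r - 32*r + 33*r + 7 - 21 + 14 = -24*n^3 + n^2*(-69*r - 80) + n*(-39*r^2 - 94*r - 56) + 6*r^3 + 13*r^2 + 7*r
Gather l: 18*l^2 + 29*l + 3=18*l^2 + 29*l + 3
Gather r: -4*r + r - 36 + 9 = -3*r - 27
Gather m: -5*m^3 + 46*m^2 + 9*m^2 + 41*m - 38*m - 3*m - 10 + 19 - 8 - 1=-5*m^3 + 55*m^2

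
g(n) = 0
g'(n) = 0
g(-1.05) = 0.00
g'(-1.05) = 0.00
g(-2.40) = 0.00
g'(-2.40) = 0.00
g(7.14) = 0.00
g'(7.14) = 0.00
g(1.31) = 0.00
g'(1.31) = 0.00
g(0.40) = 0.00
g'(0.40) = 0.00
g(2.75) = 0.00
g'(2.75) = 0.00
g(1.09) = 0.00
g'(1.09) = 0.00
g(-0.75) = 0.00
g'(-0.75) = 0.00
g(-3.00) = 0.00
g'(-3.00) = 0.00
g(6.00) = 0.00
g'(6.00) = 0.00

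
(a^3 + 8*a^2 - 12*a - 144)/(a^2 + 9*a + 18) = (a^2 + 2*a - 24)/(a + 3)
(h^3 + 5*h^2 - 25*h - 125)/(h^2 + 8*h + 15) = (h^2 - 25)/(h + 3)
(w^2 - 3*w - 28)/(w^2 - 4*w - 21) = (w + 4)/(w + 3)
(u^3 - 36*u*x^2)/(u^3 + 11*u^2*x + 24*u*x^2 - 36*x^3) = u*(-u + 6*x)/(-u^2 - 5*u*x + 6*x^2)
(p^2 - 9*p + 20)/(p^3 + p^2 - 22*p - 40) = (p - 4)/(p^2 + 6*p + 8)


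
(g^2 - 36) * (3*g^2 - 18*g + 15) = 3*g^4 - 18*g^3 - 93*g^2 + 648*g - 540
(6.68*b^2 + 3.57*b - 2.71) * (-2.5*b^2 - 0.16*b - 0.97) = -16.7*b^4 - 9.9938*b^3 - 0.275799999999999*b^2 - 3.0293*b + 2.6287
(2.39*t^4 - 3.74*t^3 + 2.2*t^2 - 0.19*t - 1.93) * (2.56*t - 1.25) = 6.1184*t^5 - 12.5619*t^4 + 10.307*t^3 - 3.2364*t^2 - 4.7033*t + 2.4125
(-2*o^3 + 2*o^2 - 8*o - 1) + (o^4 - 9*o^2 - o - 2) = o^4 - 2*o^3 - 7*o^2 - 9*o - 3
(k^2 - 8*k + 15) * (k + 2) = k^3 - 6*k^2 - k + 30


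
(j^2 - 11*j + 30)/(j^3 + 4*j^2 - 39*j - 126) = (j - 5)/(j^2 + 10*j + 21)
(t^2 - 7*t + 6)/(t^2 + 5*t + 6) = (t^2 - 7*t + 6)/(t^2 + 5*t + 6)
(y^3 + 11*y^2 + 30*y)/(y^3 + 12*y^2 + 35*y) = (y + 6)/(y + 7)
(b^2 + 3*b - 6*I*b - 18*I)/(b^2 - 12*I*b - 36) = (b + 3)/(b - 6*I)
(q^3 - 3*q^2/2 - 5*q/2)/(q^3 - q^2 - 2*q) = (q - 5/2)/(q - 2)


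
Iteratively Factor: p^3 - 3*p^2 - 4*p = (p + 1)*(p^2 - 4*p) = p*(p + 1)*(p - 4)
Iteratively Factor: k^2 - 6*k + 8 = (k - 4)*(k - 2)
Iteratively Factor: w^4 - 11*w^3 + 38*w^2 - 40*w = (w - 5)*(w^3 - 6*w^2 + 8*w) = (w - 5)*(w - 2)*(w^2 - 4*w) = (w - 5)*(w - 4)*(w - 2)*(w)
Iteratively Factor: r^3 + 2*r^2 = (r + 2)*(r^2) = r*(r + 2)*(r)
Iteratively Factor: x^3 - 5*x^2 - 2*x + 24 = (x - 4)*(x^2 - x - 6) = (x - 4)*(x - 3)*(x + 2)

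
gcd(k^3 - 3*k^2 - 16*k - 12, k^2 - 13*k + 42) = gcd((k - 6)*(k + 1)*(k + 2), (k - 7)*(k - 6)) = k - 6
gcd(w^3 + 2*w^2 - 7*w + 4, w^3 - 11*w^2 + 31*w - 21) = w - 1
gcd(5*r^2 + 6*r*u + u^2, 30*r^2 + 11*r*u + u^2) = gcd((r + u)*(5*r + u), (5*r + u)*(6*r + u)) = 5*r + u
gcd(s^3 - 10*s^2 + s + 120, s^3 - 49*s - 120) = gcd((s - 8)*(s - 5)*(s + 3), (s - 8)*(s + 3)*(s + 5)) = s^2 - 5*s - 24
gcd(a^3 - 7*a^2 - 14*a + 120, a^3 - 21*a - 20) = a^2 - a - 20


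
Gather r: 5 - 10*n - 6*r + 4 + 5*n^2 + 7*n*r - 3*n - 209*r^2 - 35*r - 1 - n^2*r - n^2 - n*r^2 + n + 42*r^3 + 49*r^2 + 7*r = 4*n^2 - 12*n + 42*r^3 + r^2*(-n - 160) + r*(-n^2 + 7*n - 34) + 8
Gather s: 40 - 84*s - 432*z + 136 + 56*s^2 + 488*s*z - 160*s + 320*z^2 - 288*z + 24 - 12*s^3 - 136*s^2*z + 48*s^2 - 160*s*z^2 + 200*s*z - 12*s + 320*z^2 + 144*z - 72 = -12*s^3 + s^2*(104 - 136*z) + s*(-160*z^2 + 688*z - 256) + 640*z^2 - 576*z + 128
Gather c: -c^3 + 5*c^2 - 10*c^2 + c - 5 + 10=-c^3 - 5*c^2 + c + 5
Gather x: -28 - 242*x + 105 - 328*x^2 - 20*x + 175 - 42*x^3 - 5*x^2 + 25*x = -42*x^3 - 333*x^2 - 237*x + 252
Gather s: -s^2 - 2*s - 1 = -s^2 - 2*s - 1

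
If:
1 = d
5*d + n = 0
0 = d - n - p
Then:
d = 1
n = -5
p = 6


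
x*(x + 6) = x^2 + 6*x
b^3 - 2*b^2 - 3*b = b*(b - 3)*(b + 1)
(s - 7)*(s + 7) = s^2 - 49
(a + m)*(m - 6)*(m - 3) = a*m^2 - 9*a*m + 18*a + m^3 - 9*m^2 + 18*m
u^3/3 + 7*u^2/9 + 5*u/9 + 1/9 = (u/3 + 1/3)*(u + 1/3)*(u + 1)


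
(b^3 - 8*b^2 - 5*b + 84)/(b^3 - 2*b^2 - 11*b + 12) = (b - 7)/(b - 1)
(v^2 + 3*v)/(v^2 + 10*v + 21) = v/(v + 7)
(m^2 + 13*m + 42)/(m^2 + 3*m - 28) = (m + 6)/(m - 4)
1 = 1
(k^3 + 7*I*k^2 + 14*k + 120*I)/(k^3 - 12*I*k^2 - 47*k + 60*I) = (k^2 + 11*I*k - 30)/(k^2 - 8*I*k - 15)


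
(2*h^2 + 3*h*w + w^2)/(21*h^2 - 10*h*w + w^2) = (2*h^2 + 3*h*w + w^2)/(21*h^2 - 10*h*w + w^2)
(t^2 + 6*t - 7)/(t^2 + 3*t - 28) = (t - 1)/(t - 4)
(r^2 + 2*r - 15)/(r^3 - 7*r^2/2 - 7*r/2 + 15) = 2*(r + 5)/(2*r^2 - r - 10)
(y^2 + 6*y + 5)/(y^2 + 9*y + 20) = (y + 1)/(y + 4)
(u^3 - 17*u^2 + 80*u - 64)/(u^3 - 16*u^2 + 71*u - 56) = (u - 8)/(u - 7)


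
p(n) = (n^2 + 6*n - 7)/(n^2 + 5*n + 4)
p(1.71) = 0.40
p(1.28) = 0.19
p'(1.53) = 0.46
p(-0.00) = -1.75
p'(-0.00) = 3.69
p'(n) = (-2*n - 5)*(n^2 + 6*n - 7)/(n^2 + 5*n + 4)^2 + (2*n + 6)/(n^2 + 5*n + 4) = (-n^2 + 22*n + 59)/(n^4 + 10*n^3 + 33*n^2 + 40*n + 16)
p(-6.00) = -0.70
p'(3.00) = 0.15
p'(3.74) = 0.09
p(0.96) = -0.03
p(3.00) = 0.71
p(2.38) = 0.60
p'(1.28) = 0.59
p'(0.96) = 0.84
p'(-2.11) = 1.85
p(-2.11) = 7.25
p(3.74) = 0.80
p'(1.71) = 0.39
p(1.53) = 0.32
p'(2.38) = 0.23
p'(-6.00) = -1.09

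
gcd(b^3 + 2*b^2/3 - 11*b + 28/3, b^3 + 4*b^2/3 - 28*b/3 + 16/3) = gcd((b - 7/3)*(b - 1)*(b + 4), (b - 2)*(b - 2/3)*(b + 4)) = b + 4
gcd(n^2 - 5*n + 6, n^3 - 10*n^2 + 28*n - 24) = n - 2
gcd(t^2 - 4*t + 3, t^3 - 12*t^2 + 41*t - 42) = t - 3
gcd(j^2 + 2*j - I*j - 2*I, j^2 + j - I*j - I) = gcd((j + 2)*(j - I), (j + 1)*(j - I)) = j - I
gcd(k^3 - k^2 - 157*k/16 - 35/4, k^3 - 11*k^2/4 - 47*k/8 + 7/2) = k^2 - 9*k/4 - 7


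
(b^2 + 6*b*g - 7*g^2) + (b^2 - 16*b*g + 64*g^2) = 2*b^2 - 10*b*g + 57*g^2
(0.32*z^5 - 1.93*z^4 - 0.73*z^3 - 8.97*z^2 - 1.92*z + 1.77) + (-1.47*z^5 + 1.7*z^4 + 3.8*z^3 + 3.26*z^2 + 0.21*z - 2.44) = -1.15*z^5 - 0.23*z^4 + 3.07*z^3 - 5.71*z^2 - 1.71*z - 0.67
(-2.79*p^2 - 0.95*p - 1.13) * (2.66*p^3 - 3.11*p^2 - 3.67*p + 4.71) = -7.4214*p^5 + 6.1499*p^4 + 10.188*p^3 - 6.1401*p^2 - 0.327400000000001*p - 5.3223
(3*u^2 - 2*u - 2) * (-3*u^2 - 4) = -9*u^4 + 6*u^3 - 6*u^2 + 8*u + 8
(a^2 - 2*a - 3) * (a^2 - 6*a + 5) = a^4 - 8*a^3 + 14*a^2 + 8*a - 15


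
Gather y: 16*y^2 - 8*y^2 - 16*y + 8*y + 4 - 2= 8*y^2 - 8*y + 2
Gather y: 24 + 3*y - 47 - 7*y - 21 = -4*y - 44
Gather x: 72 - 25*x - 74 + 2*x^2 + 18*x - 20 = 2*x^2 - 7*x - 22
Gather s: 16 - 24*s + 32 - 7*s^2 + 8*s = -7*s^2 - 16*s + 48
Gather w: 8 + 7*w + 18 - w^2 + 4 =-w^2 + 7*w + 30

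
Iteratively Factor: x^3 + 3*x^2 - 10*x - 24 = (x + 4)*(x^2 - x - 6) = (x - 3)*(x + 4)*(x + 2)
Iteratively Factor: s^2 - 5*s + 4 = (s - 4)*(s - 1)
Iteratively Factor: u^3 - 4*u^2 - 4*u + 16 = (u + 2)*(u^2 - 6*u + 8) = (u - 2)*(u + 2)*(u - 4)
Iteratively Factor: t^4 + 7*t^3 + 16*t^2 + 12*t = (t + 3)*(t^3 + 4*t^2 + 4*t) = (t + 2)*(t + 3)*(t^2 + 2*t) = (t + 2)^2*(t + 3)*(t)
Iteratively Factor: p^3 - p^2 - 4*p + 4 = (p - 1)*(p^2 - 4) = (p - 2)*(p - 1)*(p + 2)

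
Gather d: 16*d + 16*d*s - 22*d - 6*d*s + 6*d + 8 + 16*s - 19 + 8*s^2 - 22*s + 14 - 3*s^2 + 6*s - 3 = 10*d*s + 5*s^2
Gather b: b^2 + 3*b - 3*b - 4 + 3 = b^2 - 1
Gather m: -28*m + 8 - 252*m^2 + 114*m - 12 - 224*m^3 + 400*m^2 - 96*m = -224*m^3 + 148*m^2 - 10*m - 4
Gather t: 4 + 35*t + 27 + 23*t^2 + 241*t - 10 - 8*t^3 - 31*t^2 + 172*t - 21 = -8*t^3 - 8*t^2 + 448*t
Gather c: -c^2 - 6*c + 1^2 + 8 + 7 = -c^2 - 6*c + 16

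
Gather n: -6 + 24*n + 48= 24*n + 42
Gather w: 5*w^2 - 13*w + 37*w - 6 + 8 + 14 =5*w^2 + 24*w + 16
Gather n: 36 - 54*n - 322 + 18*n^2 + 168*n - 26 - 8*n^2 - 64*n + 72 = 10*n^2 + 50*n - 240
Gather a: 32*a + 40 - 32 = 32*a + 8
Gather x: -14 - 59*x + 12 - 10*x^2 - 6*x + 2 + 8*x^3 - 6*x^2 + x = 8*x^3 - 16*x^2 - 64*x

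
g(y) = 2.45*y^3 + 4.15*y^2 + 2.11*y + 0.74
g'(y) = 7.35*y^2 + 8.3*y + 2.11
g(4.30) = 281.34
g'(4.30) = 173.70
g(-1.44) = -1.01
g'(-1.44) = 5.40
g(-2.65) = -21.30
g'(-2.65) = 31.73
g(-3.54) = -63.41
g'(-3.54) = 64.84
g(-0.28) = 0.42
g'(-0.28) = 0.36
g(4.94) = 407.80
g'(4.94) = 222.48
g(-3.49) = -60.22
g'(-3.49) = 62.67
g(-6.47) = -502.75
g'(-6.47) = 256.09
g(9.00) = 2141.93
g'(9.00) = 672.16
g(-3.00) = -34.39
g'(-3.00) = 43.36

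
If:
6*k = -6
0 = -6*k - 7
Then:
No Solution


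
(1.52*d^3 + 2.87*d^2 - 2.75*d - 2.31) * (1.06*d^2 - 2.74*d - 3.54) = 1.6112*d^5 - 1.1226*d^4 - 16.1596*d^3 - 5.0734*d^2 + 16.0644*d + 8.1774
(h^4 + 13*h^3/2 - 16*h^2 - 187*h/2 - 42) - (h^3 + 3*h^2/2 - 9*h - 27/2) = h^4 + 11*h^3/2 - 35*h^2/2 - 169*h/2 - 57/2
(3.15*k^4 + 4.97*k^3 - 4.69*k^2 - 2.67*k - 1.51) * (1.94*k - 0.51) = 6.111*k^5 + 8.0353*k^4 - 11.6333*k^3 - 2.7879*k^2 - 1.5677*k + 0.7701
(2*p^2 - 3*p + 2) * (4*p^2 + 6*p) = 8*p^4 - 10*p^2 + 12*p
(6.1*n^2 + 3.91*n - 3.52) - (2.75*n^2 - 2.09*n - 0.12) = 3.35*n^2 + 6.0*n - 3.4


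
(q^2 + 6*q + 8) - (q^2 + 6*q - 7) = 15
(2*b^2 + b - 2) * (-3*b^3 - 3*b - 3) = -6*b^5 - 3*b^4 - 9*b^2 + 3*b + 6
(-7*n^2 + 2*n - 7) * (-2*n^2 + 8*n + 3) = 14*n^4 - 60*n^3 + 9*n^2 - 50*n - 21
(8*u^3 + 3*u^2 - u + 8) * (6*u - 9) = 48*u^4 - 54*u^3 - 33*u^2 + 57*u - 72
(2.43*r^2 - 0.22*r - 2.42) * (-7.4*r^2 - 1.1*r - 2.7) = -17.982*r^4 - 1.045*r^3 + 11.589*r^2 + 3.256*r + 6.534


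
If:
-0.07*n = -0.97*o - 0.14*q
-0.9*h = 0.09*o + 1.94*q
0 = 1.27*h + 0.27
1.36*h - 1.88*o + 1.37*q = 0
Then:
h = -0.21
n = -0.89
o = -0.08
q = 0.10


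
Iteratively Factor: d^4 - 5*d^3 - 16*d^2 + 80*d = (d - 5)*(d^3 - 16*d) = (d - 5)*(d - 4)*(d^2 + 4*d) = d*(d - 5)*(d - 4)*(d + 4)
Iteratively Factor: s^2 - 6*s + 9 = (s - 3)*(s - 3)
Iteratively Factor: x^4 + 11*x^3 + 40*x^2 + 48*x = (x + 3)*(x^3 + 8*x^2 + 16*x) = (x + 3)*(x + 4)*(x^2 + 4*x) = x*(x + 3)*(x + 4)*(x + 4)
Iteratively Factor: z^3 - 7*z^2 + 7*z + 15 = (z + 1)*(z^2 - 8*z + 15) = (z - 3)*(z + 1)*(z - 5)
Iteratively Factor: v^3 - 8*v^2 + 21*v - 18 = (v - 2)*(v^2 - 6*v + 9) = (v - 3)*(v - 2)*(v - 3)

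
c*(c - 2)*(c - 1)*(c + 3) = c^4 - 7*c^2 + 6*c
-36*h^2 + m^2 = (-6*h + m)*(6*h + m)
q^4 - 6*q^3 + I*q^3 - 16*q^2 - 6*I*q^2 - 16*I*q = q*(q - 8)*(q + 2)*(q + I)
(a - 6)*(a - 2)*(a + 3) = a^3 - 5*a^2 - 12*a + 36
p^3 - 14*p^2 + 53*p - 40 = (p - 8)*(p - 5)*(p - 1)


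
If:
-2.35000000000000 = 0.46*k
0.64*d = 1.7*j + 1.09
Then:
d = 2.65625*j + 1.703125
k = -5.11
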